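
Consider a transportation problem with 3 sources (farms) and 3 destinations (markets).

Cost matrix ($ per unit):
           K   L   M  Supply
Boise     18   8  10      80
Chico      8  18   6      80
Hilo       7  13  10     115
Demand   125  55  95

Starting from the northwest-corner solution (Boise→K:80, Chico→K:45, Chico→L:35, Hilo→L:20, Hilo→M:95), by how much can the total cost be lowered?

1645

Current plan cost = 80·18 + 45·8 + 35·18 + 20·13 + 95·10 = $3640.
Optimal plan:
  Boise–L: 55 crates
  Boise–M: 25 crates
  Chico–K: 10 crates
  Chico–M: 70 crates
  Hilo–K: 115 crates
Optimal cost = $1995.
Saving = 3640 − 1995 = $1645.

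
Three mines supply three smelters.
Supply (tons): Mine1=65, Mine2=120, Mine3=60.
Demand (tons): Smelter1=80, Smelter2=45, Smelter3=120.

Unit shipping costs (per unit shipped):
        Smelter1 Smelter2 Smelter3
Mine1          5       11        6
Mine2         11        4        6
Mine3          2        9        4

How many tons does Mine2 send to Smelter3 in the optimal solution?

75

Optimal shipments:
  Mine1 to Smelter1: 20 × 5 = 100
  Mine1 to Smelter3: 45 × 6 = 270
  Mine2 to Smelter2: 45 × 4 = 180
  Mine2 to Smelter3: 75 × 6 = 450
  Mine3 to Smelter1: 60 × 2 = 120
Total cost = 1120.
So Mine2→Smelter3 carries 75 tons.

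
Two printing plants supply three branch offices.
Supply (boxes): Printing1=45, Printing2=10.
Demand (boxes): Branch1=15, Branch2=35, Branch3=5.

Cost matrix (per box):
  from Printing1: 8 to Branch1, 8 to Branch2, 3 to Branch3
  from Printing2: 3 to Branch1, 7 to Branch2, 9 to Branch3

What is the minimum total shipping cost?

365

A cheapest plan:
  Printing1→Branch1: 5 × 8 = 40
  Printing1→Branch2: 35 × 8 = 280
  Printing1→Branch3: 5 × 3 = 15
  Printing2→Branch1: 10 × 3 = 30
Total = 40 + 280 + 15 + 30 = 365.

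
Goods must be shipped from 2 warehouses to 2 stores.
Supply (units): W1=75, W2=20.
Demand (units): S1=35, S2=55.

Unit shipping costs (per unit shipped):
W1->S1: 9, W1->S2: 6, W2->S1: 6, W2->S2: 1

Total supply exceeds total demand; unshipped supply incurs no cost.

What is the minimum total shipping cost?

An optimal shipping plan:
  W1–S1: 35 × 9 = 315
  W1–S2: 35 × 6 = 210
  W2–S2: 20 × 1 = 20
Total = 315 + 210 + 20 = 545.

545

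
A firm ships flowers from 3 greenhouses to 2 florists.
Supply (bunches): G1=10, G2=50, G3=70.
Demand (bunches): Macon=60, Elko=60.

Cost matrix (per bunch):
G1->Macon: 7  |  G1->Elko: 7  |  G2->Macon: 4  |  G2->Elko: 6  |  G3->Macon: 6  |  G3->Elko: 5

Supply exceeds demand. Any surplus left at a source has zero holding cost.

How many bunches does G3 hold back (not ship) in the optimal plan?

0

An optimal plan:
  G2→Macon: 50 × 4 = 200
  G3→Macon: 10 × 6 = 60
  G3→Elko: 60 × 5 = 300
Total cost = 560.
G3 ships 70 of its 70, leaving 0.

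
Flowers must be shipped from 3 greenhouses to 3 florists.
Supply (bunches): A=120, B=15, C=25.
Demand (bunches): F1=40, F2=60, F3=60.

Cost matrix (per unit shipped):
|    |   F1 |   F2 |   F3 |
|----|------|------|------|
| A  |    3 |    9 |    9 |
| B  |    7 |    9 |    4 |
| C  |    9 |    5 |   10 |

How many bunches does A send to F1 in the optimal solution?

Solving gives:
  A–F1: 40 × 3 = 120
  A–F2: 35 × 9 = 315
  A–F3: 45 × 9 = 405
  B–F3: 15 × 4 = 60
  C–F2: 25 × 5 = 125
Total cost = 1025.
So A→F1 carries 40 bunches.

40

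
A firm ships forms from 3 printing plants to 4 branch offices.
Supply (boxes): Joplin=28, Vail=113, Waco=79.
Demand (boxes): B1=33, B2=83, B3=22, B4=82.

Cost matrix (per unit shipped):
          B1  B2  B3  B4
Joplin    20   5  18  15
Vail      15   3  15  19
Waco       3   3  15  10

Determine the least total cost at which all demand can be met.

1710

One minimum-cost allocation:
  Joplin to B4: 28 × 15 = 420
  Vail to B2: 83 × 3 = 249
  Vail to B3: 22 × 15 = 330
  Vail to B4: 8 × 19 = 152
  Waco to B1: 33 × 3 = 99
  Waco to B4: 46 × 10 = 460
Total = 420 + 249 + 330 + 152 + 99 + 460 = 1710.
(Supply check: Joplin ships 28; Vail ships 113; Waco ships 79.)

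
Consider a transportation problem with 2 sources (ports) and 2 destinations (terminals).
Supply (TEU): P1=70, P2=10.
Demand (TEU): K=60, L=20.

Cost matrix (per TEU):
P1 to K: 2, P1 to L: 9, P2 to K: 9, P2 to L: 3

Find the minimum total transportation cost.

240

One minimum-cost allocation:
  P1 to K: 60 TEU
  P1 to L: 10 TEU
  P2 to L: 10 TEU
Total cost = 240.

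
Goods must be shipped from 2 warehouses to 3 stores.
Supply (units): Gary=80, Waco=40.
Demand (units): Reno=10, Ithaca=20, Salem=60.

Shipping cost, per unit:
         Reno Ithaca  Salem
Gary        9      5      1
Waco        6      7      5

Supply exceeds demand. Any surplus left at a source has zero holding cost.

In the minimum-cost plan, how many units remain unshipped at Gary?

0

An optimal plan:
  Gary→Ithaca: 20 × 5 = 100
  Gary→Salem: 60 × 1 = 60
  Waco→Reno: 10 × 6 = 60
Total cost = 220.
Gary ships 80 of its 80, leaving 0.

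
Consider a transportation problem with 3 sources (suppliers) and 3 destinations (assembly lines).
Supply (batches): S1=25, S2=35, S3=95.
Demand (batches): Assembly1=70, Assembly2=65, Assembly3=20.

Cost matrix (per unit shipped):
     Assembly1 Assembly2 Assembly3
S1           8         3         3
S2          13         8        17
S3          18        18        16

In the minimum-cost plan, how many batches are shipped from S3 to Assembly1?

70

The minimum-cost plan:
  S1–Assembly2: 25 × 3 = 75
  S2–Assembly2: 35 × 8 = 280
  S3–Assembly1: 70 × 18 = 1260
  S3–Assembly2: 5 × 18 = 90
  S3–Assembly3: 20 × 16 = 320
Total cost = 2025.
So S3→Assembly1 carries 70 batches.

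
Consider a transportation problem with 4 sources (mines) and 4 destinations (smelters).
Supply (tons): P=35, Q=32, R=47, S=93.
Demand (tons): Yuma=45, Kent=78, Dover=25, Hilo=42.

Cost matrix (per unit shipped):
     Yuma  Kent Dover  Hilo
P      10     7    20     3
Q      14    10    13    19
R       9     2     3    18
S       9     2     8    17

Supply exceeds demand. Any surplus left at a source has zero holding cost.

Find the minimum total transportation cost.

A cheapest plan:
  P->Hilo: 35 × 3 = 105
  Q->Yuma: 8 × 14 = 112
  Q->Hilo: 7 × 19 = 133
  R->Kent: 22 × 2 = 44
  R->Dover: 25 × 3 = 75
  S->Yuma: 37 × 9 = 333
  S->Kent: 56 × 2 = 112
Total = 105 + 112 + 133 + 44 + 75 + 333 + 112 = 914.
(Supply check: P ships 35; Q ships 15; R ships 47; S ships 93.)

914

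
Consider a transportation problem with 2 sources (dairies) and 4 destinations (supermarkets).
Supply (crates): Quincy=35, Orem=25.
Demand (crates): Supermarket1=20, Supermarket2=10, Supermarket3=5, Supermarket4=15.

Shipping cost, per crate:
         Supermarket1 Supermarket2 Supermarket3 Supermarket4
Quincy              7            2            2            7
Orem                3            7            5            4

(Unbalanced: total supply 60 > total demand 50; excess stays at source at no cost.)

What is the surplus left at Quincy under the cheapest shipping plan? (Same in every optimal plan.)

10

An optimal plan:
  Quincy–Supermarket2: 10 × 2 = 20
  Quincy–Supermarket3: 5 × 2 = 10
  Quincy–Supermarket4: 10 × 7 = 70
  Orem–Supermarket1: 20 × 3 = 60
  Orem–Supermarket4: 5 × 4 = 20
Total cost = 180.
Quincy ships 25 of its 35, leaving 10.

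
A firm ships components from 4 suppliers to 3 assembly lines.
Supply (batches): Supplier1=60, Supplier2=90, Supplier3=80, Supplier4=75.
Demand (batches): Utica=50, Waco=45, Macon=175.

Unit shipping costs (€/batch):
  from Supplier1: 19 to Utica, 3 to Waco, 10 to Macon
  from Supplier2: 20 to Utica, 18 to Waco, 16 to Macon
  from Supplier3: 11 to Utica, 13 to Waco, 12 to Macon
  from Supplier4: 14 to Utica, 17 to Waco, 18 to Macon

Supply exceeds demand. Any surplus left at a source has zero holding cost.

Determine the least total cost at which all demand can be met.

An optimal shipping plan:
  Supplier1–Waco: 45 batches
  Supplier1–Macon: 15 batches
  Supplier2–Macon: 80 batches
  Supplier3–Macon: 80 batches
  Supplier4–Utica: 50 batches
Total cost = €3225.

3225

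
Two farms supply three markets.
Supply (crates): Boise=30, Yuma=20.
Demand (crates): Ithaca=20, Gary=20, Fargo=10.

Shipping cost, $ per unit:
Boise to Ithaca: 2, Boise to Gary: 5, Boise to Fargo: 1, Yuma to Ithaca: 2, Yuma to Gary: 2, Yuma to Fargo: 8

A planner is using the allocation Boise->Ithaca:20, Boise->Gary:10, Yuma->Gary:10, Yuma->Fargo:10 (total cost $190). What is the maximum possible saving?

Current plan cost = 20·2 + 10·5 + 10·2 + 10·8 = $190.
Optimal plan:
  Boise→Ithaca: 20 × $2 = $40
  Boise→Fargo: 10 × $1 = $10
  Yuma→Gary: 20 × $2 = $40
Optimal cost = $90.
Saving = 190 − 90 = $100.

100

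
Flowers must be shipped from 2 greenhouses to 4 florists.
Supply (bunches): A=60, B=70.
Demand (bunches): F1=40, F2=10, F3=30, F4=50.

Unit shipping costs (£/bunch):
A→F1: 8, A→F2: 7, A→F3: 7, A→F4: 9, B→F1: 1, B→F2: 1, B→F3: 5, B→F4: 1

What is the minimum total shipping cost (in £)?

An optimal shipping plan:
  A to F1: 20 × £8 = £160
  A to F2: 10 × £7 = £70
  A to F3: 30 × £7 = £210
  B to F1: 20 × £1 = £20
  B to F4: 50 × £1 = £50
Total = 160 + 70 + 210 + 20 + 50 = £510.

510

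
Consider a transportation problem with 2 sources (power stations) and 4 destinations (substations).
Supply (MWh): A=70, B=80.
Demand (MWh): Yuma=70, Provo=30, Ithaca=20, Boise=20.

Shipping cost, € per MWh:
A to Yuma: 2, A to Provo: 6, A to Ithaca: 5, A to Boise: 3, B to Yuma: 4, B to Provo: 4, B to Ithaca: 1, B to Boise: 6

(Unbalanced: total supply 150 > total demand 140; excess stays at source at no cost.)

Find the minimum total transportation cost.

380

Optimal allocation:
  A–Yuma: 50 × €2 = €100
  A–Boise: 20 × €3 = €60
  B–Yuma: 20 × €4 = €80
  B–Provo: 30 × €4 = €120
  B–Ithaca: 20 × €1 = €20
Total = 100 + 60 + 80 + 120 + 20 = €380.
(Supply check: A ships 70; B ships 70.)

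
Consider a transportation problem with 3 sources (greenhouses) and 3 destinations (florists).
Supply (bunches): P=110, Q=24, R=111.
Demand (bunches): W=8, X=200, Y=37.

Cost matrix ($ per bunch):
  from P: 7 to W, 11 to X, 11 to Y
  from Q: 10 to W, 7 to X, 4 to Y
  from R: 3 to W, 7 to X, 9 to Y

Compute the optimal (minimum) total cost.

2051

A cheapest plan:
  P→X: 97 × $11 = $1067
  P→Y: 13 × $11 = $143
  Q→Y: 24 × $4 = $96
  R→W: 8 × $3 = $24
  R→X: 103 × $7 = $721
Total = 1067 + 143 + 96 + 24 + 721 = $2051.
(Supply check: P ships 110; Q ships 24; R ships 111.)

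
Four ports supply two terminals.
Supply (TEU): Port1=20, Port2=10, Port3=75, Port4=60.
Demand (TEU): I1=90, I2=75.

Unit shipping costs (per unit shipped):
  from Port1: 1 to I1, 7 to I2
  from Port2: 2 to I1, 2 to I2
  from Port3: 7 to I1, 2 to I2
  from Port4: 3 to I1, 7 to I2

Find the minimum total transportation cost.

370

An optimal shipping plan:
  Port1–I1: 20 × 1 = 20
  Port2–I1: 10 × 2 = 20
  Port3–I2: 75 × 2 = 150
  Port4–I1: 60 × 3 = 180
Total = 20 + 20 + 150 + 180 = 370.
(Supply check: Port1 ships 20; Port2 ships 10; Port3 ships 75; Port4 ships 60.)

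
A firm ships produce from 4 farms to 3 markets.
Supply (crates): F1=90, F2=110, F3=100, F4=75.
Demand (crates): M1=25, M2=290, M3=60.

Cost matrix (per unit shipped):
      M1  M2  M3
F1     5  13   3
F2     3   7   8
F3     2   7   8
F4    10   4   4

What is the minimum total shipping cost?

A cheapest plan:
  F1 to M1: 25 × 5 = 125
  F1 to M2: 5 × 13 = 65
  F1 to M3: 60 × 3 = 180
  F2 to M2: 110 × 7 = 770
  F3 to M2: 100 × 7 = 700
  F4 to M2: 75 × 4 = 300
Total = 125 + 65 + 180 + 770 + 700 + 300 = 2140.

2140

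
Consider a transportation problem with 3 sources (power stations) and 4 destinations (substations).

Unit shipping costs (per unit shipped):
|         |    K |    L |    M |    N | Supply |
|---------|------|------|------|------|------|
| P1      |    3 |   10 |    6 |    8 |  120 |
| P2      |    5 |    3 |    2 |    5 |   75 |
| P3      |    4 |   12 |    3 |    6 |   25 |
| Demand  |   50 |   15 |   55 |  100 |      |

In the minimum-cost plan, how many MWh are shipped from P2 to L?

15

Optimal shipments:
  P1–K: 50 MWh
  P1–N: 70 MWh
  P2–L: 15 MWh
  P2–M: 30 MWh
  P2–N: 30 MWh
  P3–M: 25 MWh
Total cost = 1040.
So P2→L carries 15 MWh.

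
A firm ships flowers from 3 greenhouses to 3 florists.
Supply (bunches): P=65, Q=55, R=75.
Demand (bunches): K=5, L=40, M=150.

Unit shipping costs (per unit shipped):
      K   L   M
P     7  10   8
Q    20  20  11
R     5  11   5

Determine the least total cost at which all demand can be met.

1575

A cheapest plan:
  P->K: 5 bunches
  P->L: 40 bunches
  P->M: 20 bunches
  Q->M: 55 bunches
  R->M: 75 bunches
Total cost = 1575.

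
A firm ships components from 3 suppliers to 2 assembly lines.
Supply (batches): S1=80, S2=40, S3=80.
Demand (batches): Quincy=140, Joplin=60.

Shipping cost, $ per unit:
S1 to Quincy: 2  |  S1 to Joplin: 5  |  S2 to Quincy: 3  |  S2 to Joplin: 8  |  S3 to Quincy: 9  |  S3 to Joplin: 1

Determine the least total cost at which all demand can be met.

One minimum-cost allocation:
  S1→Quincy: 80 × $2 = $160
  S2→Quincy: 40 × $3 = $120
  S3→Quincy: 20 × $9 = $180
  S3→Joplin: 60 × $1 = $60
Total = 160 + 120 + 180 + 60 = $520.
(Supply check: S1 ships 80; S2 ships 40; S3 ships 80.)

520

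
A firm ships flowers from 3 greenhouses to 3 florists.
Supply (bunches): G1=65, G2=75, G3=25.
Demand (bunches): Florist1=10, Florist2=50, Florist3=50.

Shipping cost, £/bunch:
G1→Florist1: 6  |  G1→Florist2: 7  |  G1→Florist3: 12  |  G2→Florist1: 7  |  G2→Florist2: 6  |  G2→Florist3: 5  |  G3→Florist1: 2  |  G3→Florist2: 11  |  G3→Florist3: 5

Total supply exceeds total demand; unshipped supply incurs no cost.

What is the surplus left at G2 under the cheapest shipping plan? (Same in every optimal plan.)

Minimum-cost shipments:
  G1→Florist2: 10 × £7 = £70
  G2→Florist2: 40 × £6 = £240
  G2→Florist3: 35 × £5 = £175
  G3→Florist1: 10 × £2 = £20
  G3→Florist3: 15 × £5 = £75
Total cost = £580.
G2 ships 75 of its 75, leaving 0.

0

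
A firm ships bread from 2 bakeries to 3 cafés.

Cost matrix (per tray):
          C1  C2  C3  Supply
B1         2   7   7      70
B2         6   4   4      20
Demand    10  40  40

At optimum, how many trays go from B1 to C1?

Optimal shipments:
  B1 to C1: 10 × 2 = 20
  B1 to C2: 40 × 7 = 280
  B1 to C3: 20 × 7 = 140
  B2 to C3: 20 × 4 = 80
Total cost = 520.
So B1→C1 carries 10 trays.

10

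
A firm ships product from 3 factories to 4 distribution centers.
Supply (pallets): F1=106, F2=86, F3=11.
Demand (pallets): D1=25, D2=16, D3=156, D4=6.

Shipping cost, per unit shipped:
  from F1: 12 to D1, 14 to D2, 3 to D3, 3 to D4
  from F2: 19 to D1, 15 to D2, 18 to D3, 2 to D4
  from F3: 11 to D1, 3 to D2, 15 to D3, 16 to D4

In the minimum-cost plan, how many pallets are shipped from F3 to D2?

Optimal shipments:
  F1->D3: 106 × 3 = 318
  F2->D1: 25 × 19 = 475
  F2->D2: 5 × 15 = 75
  F2->D3: 50 × 18 = 900
  F2->D4: 6 × 2 = 12
  F3->D2: 11 × 3 = 33
Total cost = 1813.
So F3→D2 carries 11 pallets.

11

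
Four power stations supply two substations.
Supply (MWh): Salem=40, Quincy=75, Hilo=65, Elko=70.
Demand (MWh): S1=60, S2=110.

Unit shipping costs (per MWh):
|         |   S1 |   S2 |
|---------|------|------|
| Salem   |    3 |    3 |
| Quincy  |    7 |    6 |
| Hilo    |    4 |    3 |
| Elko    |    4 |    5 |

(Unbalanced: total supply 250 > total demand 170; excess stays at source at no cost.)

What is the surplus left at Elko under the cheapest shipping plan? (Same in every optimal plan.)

Minimum-cost shipments:
  Salem→S2: 40 × 3 = 120
  Hilo→S2: 65 × 3 = 195
  Elko→S1: 60 × 4 = 240
  Elko→S2: 5 × 5 = 25
Total cost = 580.
Elko ships 65 of its 70, leaving 5.

5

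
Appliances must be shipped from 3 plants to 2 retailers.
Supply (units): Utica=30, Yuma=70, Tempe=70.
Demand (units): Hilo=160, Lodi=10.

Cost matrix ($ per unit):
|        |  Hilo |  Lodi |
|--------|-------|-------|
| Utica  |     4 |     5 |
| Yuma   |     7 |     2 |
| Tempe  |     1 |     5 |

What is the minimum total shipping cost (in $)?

630

Optimal allocation:
  Utica–Hilo: 30 × $4 = $120
  Yuma–Hilo: 60 × $7 = $420
  Yuma–Lodi: 10 × $2 = $20
  Tempe–Hilo: 70 × $1 = $70
Total = 120 + 420 + 20 + 70 = $630.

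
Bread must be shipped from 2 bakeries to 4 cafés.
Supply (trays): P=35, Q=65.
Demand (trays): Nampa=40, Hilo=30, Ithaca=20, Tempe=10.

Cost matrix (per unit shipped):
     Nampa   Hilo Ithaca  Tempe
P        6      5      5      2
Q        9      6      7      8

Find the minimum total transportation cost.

Optimal allocation:
  P→Nampa: 25 × 6 = 150
  P→Tempe: 10 × 2 = 20
  Q→Nampa: 15 × 9 = 135
  Q→Hilo: 30 × 6 = 180
  Q→Ithaca: 20 × 7 = 140
Total = 150 + 20 + 135 + 180 + 140 = 625.
(Supply check: P ships 35; Q ships 65.)

625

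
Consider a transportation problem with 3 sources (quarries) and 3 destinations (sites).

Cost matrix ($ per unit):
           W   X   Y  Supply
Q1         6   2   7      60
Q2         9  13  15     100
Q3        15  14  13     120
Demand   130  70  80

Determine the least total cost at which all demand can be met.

A cheapest plan:
  Q1 to X: 60 × $2 = $120
  Q2 to W: 100 × $9 = $900
  Q3 to W: 30 × $15 = $450
  Q3 to X: 10 × $14 = $140
  Q3 to Y: 80 × $13 = $1040
Total = 120 + 900 + 450 + 140 + 1040 = $2650.

2650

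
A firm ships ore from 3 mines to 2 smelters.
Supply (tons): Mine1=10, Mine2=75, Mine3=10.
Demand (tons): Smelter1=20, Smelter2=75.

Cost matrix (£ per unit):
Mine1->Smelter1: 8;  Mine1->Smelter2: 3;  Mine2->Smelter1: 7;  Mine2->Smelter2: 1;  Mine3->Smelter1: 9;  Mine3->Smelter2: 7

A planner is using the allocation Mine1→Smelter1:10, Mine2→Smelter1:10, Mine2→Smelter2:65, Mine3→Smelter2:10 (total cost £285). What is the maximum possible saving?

Current plan cost = 10·8 + 10·7 + 65·1 + 10·7 = £285.
Optimal plan:
  Mine1→Smelter1: 10 × £8 = £80
  Mine2→Smelter2: 75 × £1 = £75
  Mine3→Smelter1: 10 × £9 = £90
Optimal cost = £245.
Saving = 285 − 245 = £40.

40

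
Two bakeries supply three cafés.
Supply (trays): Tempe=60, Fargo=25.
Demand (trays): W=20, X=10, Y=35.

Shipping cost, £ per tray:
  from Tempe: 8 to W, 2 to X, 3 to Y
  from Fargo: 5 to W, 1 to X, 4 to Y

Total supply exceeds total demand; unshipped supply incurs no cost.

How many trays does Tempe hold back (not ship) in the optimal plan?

An optimal plan:
  Tempe–X: 5 trays
  Tempe–Y: 35 trays
  Fargo–W: 20 trays
  Fargo–X: 5 trays
Total cost = £220.
Tempe ships 40 of its 60, leaving 20.

20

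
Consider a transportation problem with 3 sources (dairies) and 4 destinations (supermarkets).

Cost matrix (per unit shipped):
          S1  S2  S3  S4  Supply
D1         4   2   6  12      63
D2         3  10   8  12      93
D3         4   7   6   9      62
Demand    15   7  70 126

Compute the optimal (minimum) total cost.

1833

Optimal allocation:
  D1->S2: 7 × 2 = 14
  D1->S3: 56 × 6 = 336
  D2->S1: 15 × 3 = 45
  D2->S3: 14 × 8 = 112
  D2->S4: 64 × 12 = 768
  D3->S4: 62 × 9 = 558
Total = 14 + 336 + 45 + 112 + 768 + 558 = 1833.
(Supply check: D1 ships 63; D2 ships 93; D3 ships 62.)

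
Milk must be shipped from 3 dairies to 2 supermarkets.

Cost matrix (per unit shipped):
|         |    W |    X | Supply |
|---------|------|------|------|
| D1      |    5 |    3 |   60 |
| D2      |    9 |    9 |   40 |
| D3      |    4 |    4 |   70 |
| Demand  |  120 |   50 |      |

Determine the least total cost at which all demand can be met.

840

A cheapest plan:
  D1–W: 10 crates
  D1–X: 50 crates
  D2–W: 40 crates
  D3–W: 70 crates
Total cost = 840.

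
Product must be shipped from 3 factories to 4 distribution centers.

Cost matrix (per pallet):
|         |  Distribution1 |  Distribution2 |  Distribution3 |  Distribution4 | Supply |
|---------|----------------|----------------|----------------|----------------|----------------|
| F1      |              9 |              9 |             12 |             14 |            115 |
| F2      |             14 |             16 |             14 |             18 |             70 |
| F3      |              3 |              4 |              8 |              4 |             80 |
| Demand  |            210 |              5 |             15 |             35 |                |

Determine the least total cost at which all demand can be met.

2290

A cheapest plan:
  F1->Distribution1: 110 × 9 = 990
  F1->Distribution2: 5 × 9 = 45
  F2->Distribution1: 55 × 14 = 770
  F2->Distribution3: 15 × 14 = 210
  F3->Distribution1: 45 × 3 = 135
  F3->Distribution4: 35 × 4 = 140
Total = 990 + 45 + 770 + 210 + 135 + 140 = 2290.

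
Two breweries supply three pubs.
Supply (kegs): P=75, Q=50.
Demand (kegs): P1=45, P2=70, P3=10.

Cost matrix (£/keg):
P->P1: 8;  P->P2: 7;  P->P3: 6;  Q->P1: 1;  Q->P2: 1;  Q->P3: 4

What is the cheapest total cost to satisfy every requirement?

565

An optimal shipping plan:
  P to P2: 65 × £7 = £455
  P to P3: 10 × £6 = £60
  Q to P1: 45 × £1 = £45
  Q to P2: 5 × £1 = £5
Total = 455 + 60 + 45 + 5 = £565.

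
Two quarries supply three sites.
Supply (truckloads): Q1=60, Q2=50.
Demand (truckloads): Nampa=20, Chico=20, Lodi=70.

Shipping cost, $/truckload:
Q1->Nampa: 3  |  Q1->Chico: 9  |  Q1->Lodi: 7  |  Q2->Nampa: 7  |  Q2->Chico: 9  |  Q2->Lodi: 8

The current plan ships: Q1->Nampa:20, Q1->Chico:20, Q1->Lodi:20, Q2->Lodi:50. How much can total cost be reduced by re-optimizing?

Current plan cost = 20·3 + 20·9 + 20·7 + 50·8 = $780.
Optimal plan:
  Q1 to Nampa: 20 × $3 = $60
  Q1 to Lodi: 40 × $7 = $280
  Q2 to Chico: 20 × $9 = $180
  Q2 to Lodi: 30 × $8 = $240
Optimal cost = $760.
Saving = 780 − 760 = $20.

20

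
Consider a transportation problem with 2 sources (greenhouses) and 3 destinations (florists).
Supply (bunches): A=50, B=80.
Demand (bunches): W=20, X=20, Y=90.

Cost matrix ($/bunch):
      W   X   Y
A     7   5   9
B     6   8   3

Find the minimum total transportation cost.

One minimum-cost allocation:
  A→W: 20 × $7 = $140
  A→X: 20 × $5 = $100
  A→Y: 10 × $9 = $90
  B→Y: 80 × $3 = $240
Total = 140 + 100 + 90 + 240 = $570.

570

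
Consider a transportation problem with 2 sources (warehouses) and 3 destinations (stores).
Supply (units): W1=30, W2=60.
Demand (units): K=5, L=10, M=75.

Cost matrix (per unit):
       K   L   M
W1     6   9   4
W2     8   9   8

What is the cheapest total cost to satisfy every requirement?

One minimum-cost allocation:
  W1->M: 30 × 4 = 120
  W2->K: 5 × 8 = 40
  W2->L: 10 × 9 = 90
  W2->M: 45 × 8 = 360
Total = 120 + 40 + 90 + 360 = 610.

610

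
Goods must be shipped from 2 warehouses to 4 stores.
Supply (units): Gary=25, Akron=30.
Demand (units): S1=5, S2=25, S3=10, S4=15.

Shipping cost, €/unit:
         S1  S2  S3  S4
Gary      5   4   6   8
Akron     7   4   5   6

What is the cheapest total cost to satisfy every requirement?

265

An optimal shipping plan:
  Gary to S1: 5 × €5 = €25
  Gary to S2: 20 × €4 = €80
  Akron to S2: 5 × €4 = €20
  Akron to S3: 10 × €5 = €50
  Akron to S4: 15 × €6 = €90
Total = 25 + 80 + 20 + 50 + 90 = €265.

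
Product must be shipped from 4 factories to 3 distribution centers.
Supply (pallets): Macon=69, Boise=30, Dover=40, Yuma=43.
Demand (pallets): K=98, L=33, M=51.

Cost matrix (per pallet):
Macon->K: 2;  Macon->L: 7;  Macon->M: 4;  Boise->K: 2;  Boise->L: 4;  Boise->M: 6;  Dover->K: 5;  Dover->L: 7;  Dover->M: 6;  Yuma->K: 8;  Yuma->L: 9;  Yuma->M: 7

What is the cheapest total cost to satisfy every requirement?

Optimal allocation:
  Macon->K: 69 × 2 = 138
  Boise->L: 30 × 4 = 120
  Dover->K: 29 × 5 = 145
  Dover->L: 3 × 7 = 21
  Dover->M: 8 × 6 = 48
  Yuma->M: 43 × 7 = 301
Total = 138 + 120 + 145 + 21 + 48 + 301 = 773.
(Supply check: Macon ships 69; Boise ships 30; Dover ships 40; Yuma ships 43.)

773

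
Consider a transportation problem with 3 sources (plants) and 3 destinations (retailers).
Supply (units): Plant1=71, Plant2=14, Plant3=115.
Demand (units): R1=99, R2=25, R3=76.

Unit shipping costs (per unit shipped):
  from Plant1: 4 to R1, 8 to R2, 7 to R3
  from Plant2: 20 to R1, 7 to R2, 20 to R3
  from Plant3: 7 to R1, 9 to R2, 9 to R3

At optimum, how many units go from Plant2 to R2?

Optimal shipments:
  Plant1→R1: 71 × 4 = 284
  Plant2→R2: 14 × 7 = 98
  Plant3→R1: 28 × 7 = 196
  Plant3→R2: 11 × 9 = 99
  Plant3→R3: 76 × 9 = 684
Total cost = 1361.
So Plant2→R2 carries 14 units.

14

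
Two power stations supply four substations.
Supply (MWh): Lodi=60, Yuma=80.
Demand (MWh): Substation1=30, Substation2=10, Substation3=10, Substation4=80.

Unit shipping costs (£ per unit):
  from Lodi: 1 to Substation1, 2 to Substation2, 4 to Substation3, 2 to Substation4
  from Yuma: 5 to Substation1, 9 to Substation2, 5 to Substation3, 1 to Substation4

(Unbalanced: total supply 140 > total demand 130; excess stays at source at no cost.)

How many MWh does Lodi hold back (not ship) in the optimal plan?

An optimal plan:
  Lodi–Substation1: 30 MWh
  Lodi–Substation2: 10 MWh
  Lodi–Substation3: 10 MWh
  Yuma–Substation4: 80 MWh
Total cost = £170.
Lodi ships 50 of its 60, leaving 10.

10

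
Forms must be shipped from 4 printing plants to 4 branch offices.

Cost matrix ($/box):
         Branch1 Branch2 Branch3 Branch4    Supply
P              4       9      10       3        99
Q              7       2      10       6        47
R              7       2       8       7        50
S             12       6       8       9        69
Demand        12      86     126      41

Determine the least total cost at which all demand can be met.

Optimal allocation:
  P to Branch1: 12 × $4 = $48
  P to Branch3: 46 × $10 = $460
  P to Branch4: 41 × $3 = $123
  Q to Branch2: 47 × $2 = $94
  R to Branch2: 39 × $2 = $78
  R to Branch3: 11 × $8 = $88
  S to Branch3: 69 × $8 = $552
Total = 48 + 460 + 123 + 94 + 78 + 88 + 552 = $1443.

1443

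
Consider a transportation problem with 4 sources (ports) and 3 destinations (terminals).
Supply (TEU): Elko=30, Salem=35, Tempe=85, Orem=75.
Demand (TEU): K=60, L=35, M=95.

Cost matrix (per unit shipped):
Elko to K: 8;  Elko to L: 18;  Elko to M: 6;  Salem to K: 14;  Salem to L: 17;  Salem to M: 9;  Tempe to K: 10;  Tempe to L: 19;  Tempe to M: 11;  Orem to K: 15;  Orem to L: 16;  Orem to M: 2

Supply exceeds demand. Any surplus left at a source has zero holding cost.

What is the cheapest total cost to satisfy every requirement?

1445

An optimal shipping plan:
  Elko→K: 10 × 8 = 80
  Elko→M: 20 × 6 = 120
  Salem→L: 35 × 17 = 595
  Tempe→K: 50 × 10 = 500
  Orem→M: 75 × 2 = 150
Total = 80 + 120 + 595 + 500 + 150 = 1445.
(Supply check: Elko ships 30; Salem ships 35; Tempe ships 50; Orem ships 75.)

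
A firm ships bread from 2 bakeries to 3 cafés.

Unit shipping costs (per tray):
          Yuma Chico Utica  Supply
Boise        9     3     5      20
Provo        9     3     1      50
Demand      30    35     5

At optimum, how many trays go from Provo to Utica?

Solving gives:
  Boise->Yuma: 20 × 9 = 180
  Provo->Yuma: 10 × 9 = 90
  Provo->Chico: 35 × 3 = 105
  Provo->Utica: 5 × 1 = 5
Total cost = 380.
So Provo→Utica carries 5 trays.

5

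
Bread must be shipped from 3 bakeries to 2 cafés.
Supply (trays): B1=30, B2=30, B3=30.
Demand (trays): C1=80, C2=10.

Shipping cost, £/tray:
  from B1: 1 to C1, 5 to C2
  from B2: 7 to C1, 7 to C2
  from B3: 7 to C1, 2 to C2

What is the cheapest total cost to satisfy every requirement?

400

Optimal allocation:
  B1–C1: 30 × £1 = £30
  B2–C1: 30 × £7 = £210
  B3–C1: 20 × £7 = £140
  B3–C2: 10 × £2 = £20
Total = 30 + 210 + 140 + 20 = £400.
(Supply check: B1 ships 30; B2 ships 30; B3 ships 30.)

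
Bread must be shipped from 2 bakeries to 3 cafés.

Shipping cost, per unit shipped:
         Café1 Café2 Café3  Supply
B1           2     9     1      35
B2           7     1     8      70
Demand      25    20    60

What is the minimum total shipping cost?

A cheapest plan:
  B1–Café3: 35 × 1 = 35
  B2–Café1: 25 × 7 = 175
  B2–Café2: 20 × 1 = 20
  B2–Café3: 25 × 8 = 200
Total = 35 + 175 + 20 + 200 = 430.
(Supply check: B1 ships 35; B2 ships 70.)

430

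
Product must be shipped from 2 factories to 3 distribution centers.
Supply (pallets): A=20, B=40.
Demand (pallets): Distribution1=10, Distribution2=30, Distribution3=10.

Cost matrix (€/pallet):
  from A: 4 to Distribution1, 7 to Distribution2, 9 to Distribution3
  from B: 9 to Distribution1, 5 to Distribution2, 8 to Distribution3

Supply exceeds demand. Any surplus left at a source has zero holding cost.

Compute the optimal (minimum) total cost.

A cheapest plan:
  A–Distribution1: 10 × €4 = €40
  B–Distribution2: 30 × €5 = €150
  B–Distribution3: 10 × €8 = €80
Total = 40 + 150 + 80 = €270.

270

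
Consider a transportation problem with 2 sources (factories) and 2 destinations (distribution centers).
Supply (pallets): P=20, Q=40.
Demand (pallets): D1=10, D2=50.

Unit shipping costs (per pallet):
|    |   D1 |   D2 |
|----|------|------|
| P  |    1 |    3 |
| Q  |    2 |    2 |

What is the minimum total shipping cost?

One minimum-cost allocation:
  P to D1: 10 pallets
  P to D2: 10 pallets
  Q to D2: 40 pallets
Total cost = 120.

120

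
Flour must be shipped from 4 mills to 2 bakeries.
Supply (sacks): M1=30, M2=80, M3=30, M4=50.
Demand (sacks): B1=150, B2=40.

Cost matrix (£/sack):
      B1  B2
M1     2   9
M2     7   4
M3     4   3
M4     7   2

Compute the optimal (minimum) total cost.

An optimal shipping plan:
  M1->B1: 30 × £2 = £60
  M2->B1: 80 × £7 = £560
  M3->B1: 30 × £4 = £120
  M4->B1: 10 × £7 = £70
  M4->B2: 40 × £2 = £80
Total = 60 + 560 + 120 + 70 + 80 = £890.

890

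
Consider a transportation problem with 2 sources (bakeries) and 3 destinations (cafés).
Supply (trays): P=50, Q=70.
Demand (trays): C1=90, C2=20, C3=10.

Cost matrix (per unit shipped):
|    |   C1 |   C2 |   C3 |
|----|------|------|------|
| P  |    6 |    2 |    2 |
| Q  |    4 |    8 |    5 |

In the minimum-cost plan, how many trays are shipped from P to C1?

20

Optimal shipments:
  P–C1: 20 × 6 = 120
  P–C2: 20 × 2 = 40
  P–C3: 10 × 2 = 20
  Q–C1: 70 × 4 = 280
Total cost = 460.
So P→C1 carries 20 trays.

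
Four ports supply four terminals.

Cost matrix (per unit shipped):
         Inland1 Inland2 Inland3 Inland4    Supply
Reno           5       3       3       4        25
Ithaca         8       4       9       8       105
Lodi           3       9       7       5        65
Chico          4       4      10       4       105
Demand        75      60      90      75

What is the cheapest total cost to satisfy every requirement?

1415

Optimal allocation:
  Reno–Inland3: 25 × 3 = 75
  Ithaca–Inland2: 60 × 4 = 240
  Ithaca–Inland3: 45 × 9 = 405
  Lodi–Inland1: 45 × 3 = 135
  Lodi–Inland3: 20 × 7 = 140
  Chico–Inland1: 30 × 4 = 120
  Chico–Inland4: 75 × 4 = 300
Total = 75 + 240 + 405 + 135 + 140 + 120 + 300 = 1415.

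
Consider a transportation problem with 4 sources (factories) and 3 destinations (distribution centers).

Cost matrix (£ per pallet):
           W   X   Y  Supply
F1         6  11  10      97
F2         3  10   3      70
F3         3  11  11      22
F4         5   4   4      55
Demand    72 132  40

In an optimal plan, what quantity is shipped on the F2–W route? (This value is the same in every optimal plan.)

30

Optimal shipments:
  F1->W: 20 × £6 = £120
  F1->X: 77 × £11 = £847
  F2->W: 30 × £3 = £90
  F2->Y: 40 × £3 = £120
  F3->W: 22 × £3 = £66
  F4->X: 55 × £4 = £220
Total cost = £1463.
So F2→W carries 30 pallets.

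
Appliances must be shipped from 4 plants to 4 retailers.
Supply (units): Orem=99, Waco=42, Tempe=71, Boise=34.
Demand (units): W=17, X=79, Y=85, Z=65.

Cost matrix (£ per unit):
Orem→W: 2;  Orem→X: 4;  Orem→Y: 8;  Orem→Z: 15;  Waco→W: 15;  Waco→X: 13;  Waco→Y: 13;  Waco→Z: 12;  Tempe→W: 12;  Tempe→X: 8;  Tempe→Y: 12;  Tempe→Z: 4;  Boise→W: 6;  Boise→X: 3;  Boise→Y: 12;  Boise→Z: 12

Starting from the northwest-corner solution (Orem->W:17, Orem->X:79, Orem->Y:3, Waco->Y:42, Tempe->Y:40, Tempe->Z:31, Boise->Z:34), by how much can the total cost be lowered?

442

Current plan cost = 17·2 + 79·4 + 3·8 + 42·13 + 40·12 + 31·4 + 34·12 = £1932.
Optimal plan:
  Orem->W: 17 × £2 = £34
  Orem->X: 45 × £4 = £180
  Orem->Y: 37 × £8 = £296
  Waco->Y: 42 × £13 = £546
  Tempe->Y: 6 × £12 = £72
  Tempe->Z: 65 × £4 = £260
  Boise->X: 34 × £3 = £102
Optimal cost = £1490.
Saving = 1932 − 1490 = £442.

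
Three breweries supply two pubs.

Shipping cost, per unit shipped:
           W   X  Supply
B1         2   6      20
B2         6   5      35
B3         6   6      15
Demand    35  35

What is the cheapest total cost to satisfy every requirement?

A cheapest plan:
  B1 to W: 20 × 2 = 40
  B2 to X: 35 × 5 = 175
  B3 to W: 15 × 6 = 90
Total = 40 + 175 + 90 = 305.
(Supply check: B1 ships 20; B2 ships 35; B3 ships 15.)

305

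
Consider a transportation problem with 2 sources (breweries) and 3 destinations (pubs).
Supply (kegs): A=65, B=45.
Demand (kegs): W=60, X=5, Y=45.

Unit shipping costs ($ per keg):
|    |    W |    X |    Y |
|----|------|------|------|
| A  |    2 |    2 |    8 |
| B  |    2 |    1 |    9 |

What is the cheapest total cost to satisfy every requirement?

Optimal allocation:
  A–W: 20 × $2 = $40
  A–Y: 45 × $8 = $360
  B–W: 40 × $2 = $80
  B–X: 5 × $1 = $5
Total = 40 + 360 + 80 + 5 = $485.

485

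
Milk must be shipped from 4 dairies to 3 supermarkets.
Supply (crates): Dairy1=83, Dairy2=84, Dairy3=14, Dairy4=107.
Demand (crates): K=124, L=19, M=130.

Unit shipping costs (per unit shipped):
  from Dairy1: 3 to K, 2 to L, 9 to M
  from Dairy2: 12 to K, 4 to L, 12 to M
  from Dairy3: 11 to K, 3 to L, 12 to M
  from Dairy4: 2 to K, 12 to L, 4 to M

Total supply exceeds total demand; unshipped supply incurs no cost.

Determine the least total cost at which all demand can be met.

1425

Optimal allocation:
  Dairy1–K: 83 × 3 = 249
  Dairy2–L: 5 × 4 = 20
  Dairy2–M: 64 × 12 = 768
  Dairy3–L: 14 × 3 = 42
  Dairy4–K: 41 × 2 = 82
  Dairy4–M: 66 × 4 = 264
Total = 249 + 20 + 768 + 42 + 82 + 264 = 1425.
(Supply check: Dairy1 ships 83; Dairy2 ships 69; Dairy3 ships 14; Dairy4 ships 107.)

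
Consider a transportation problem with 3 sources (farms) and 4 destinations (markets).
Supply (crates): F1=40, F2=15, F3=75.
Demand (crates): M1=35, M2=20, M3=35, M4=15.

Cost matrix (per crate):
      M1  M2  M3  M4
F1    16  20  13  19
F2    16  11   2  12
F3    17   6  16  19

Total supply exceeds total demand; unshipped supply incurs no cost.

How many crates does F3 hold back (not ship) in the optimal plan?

An optimal plan:
  F1 to M1: 20 × 16 = 320
  F1 to M3: 20 × 13 = 260
  F2 to M3: 15 × 2 = 30
  F3 to M1: 15 × 17 = 255
  F3 to M2: 20 × 6 = 120
  F3 to M4: 15 × 19 = 285
Total cost = 1270.
F3 ships 50 of its 75, leaving 25.

25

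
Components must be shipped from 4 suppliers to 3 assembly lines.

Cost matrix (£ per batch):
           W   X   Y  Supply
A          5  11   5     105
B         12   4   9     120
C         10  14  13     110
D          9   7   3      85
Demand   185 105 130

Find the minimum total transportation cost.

2435

Optimal allocation:
  A→W: 75 × £5 = £375
  A→Y: 30 × £5 = £150
  B→X: 105 × £4 = £420
  B→Y: 15 × £9 = £135
  C→W: 110 × £10 = £1100
  D→Y: 85 × £3 = £255
Total = 375 + 150 + 420 + 135 + 1100 + 255 = £2435.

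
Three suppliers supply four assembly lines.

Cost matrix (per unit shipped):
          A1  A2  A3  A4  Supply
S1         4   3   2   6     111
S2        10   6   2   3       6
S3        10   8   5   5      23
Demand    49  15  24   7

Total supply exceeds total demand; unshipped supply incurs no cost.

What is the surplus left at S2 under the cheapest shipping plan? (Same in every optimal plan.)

Minimum-cost shipments:
  S1→A1: 49 × 4 = 196
  S1→A2: 15 × 3 = 45
  S1→A3: 24 × 2 = 48
  S2→A4: 6 × 3 = 18
  S3→A4: 1 × 5 = 5
Total cost = 312.
S2 ships 6 of its 6, leaving 0.

0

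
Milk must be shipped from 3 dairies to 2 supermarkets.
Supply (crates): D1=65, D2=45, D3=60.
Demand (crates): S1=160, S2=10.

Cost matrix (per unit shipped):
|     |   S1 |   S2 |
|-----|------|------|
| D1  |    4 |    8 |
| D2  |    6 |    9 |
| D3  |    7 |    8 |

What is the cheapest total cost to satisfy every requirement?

960

Optimal allocation:
  D1→S1: 65 × 4 = 260
  D2→S1: 45 × 6 = 270
  D3→S1: 50 × 7 = 350
  D3→S2: 10 × 8 = 80
Total = 260 + 270 + 350 + 80 = 960.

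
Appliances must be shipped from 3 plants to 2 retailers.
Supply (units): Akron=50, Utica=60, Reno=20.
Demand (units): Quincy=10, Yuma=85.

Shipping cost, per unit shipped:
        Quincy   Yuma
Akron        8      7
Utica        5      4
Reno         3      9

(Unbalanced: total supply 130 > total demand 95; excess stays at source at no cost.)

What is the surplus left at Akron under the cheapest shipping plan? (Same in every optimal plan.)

Minimum-cost shipments:
  Akron–Yuma: 25 × 7 = 175
  Utica–Yuma: 60 × 4 = 240
  Reno–Quincy: 10 × 3 = 30
Total cost = 445.
Akron ships 25 of its 50, leaving 25.

25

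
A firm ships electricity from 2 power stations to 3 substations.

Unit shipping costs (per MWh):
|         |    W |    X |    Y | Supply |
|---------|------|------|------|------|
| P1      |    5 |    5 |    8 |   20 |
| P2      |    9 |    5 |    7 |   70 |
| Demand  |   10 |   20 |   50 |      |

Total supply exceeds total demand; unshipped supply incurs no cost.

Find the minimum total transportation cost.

500

An optimal shipping plan:
  P1→W: 10 MWh
  P1→X: 10 MWh
  P2→X: 10 MWh
  P2→Y: 50 MWh
Total cost = 500.
(Supply check: P1 ships 20; P2 ships 60.)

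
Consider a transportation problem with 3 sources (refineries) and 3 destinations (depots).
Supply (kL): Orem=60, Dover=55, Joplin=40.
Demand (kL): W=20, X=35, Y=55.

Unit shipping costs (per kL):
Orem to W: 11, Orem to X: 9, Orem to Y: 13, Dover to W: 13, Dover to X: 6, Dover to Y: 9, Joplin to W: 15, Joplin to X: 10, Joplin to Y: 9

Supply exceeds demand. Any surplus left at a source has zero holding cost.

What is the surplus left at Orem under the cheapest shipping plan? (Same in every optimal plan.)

40

Minimum-cost shipments:
  Orem->W: 20 × 11 = 220
  Dover->X: 35 × 6 = 210
  Dover->Y: 20 × 9 = 180
  Joplin->Y: 35 × 9 = 315
Total cost = 925.
Orem ships 20 of its 60, leaving 40.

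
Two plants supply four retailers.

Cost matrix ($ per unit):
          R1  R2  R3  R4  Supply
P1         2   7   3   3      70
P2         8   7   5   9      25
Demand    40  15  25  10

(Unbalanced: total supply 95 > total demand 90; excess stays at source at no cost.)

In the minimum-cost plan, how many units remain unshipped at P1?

0

An optimal plan:
  P1->R1: 40 × $2 = $80
  P1->R3: 20 × $3 = $60
  P1->R4: 10 × $3 = $30
  P2->R2: 15 × $7 = $105
  P2->R3: 5 × $5 = $25
Total cost = $300.
P1 ships 70 of its 70, leaving 0.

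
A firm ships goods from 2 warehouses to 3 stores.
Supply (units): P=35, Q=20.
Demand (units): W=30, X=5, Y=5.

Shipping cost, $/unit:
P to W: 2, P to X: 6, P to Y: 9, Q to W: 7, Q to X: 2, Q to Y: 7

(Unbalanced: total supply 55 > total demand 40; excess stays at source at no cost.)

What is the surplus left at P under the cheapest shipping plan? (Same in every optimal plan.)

An optimal plan:
  P→W: 30 units
  Q→X: 5 units
  Q→Y: 5 units
Total cost = $105.
P ships 30 of its 35, leaving 5.

5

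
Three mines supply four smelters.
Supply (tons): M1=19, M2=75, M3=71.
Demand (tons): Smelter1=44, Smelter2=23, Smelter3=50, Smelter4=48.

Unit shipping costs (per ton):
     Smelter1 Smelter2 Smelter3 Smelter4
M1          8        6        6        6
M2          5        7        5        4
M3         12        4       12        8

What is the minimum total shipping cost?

965

One minimum-cost allocation:
  M1 to Smelter3: 19 × 6 = 114
  M2 to Smelter1: 44 × 5 = 220
  M2 to Smelter3: 31 × 5 = 155
  M3 to Smelter2: 23 × 4 = 92
  M3 to Smelter4: 48 × 8 = 384
Total = 114 + 220 + 155 + 92 + 384 = 965.
(Supply check: M1 ships 19; M2 ships 75; M3 ships 71.)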